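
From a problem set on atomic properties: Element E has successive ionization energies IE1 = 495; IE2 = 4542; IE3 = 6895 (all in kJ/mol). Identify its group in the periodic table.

Group 1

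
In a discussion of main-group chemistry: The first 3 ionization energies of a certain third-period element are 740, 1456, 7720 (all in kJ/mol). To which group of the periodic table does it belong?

Group 2

Look for the largest jump between consecutive ionization energies: IE3/IE2 ≈ 5.3, far larger than any earlier ratio.
That jump marks the point where a core electron is being removed. So the atom has 2 valence electrons.
A main-group element with 2 valence electrons is in group 2.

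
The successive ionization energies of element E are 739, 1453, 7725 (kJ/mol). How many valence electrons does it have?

2

Look for the largest jump between consecutive ionization energies: IE3/IE2 ≈ 5.3, far larger than any earlier ratio.
That jump marks the point where a core electron is being removed. So the atom has 2 valence electrons.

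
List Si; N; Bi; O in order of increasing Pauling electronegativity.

Si < Bi < N < O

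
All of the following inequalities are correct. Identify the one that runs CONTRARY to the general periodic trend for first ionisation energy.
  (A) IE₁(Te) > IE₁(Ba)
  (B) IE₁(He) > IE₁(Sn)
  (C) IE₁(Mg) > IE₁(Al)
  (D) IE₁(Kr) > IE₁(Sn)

The general trend: first ionisation energy increases across a period and decreases down a group.
(A) Te (period 5, group 16) vs Ba (period 6, group 2): the stated order agrees with the simple trend.
(B) He (period 1, group 18) vs Sn (period 5, group 14): the stated order agrees with the simple trend.
(C) Mg (period 3, group 2) vs Al (period 3, group 13): the stated order contradicts the simple trend.
(D) Kr (period 4, group 18) vs Sn (period 5, group 14): the stated order agrees with the simple trend.
The exception is (C): Al's single 3p electron is easier to remove than one from Mg's filled 3s².

(C)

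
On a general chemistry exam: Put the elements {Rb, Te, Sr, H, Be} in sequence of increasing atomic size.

H < Be < Te < Sr < Rb

Moving right in a period, electrons are added to the same shell under a stronger nuclear pull, so atoms get smaller; moving down, a new shell is opened and atoms get larger.
Here both period and group differ, so the two effects have to be weighed against each other.
Be > H: the two effects oppose for this pair; the down-group effect wins (102 vs 32 pm).
Te > Be: the two effects oppose for this pair; the down-group effect wins (136 vs 102 pm).
Sr > Te: both are in period 5; the period trend gives Sr the larger value.
Rb > Sr: Rb lies to the left of Sr in period 5, so the across-period effect alone puts Rb larger.
For reference (pm): H 32, Be 102, Rb 210, Sr 185, Te 136.
So from smallest to largest: H < Be < Te < Sr < Rb.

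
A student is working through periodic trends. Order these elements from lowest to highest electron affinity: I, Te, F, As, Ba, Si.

Ba < As < Si < Te < I < F

F is in period 2, group 17; Si is in period 3, group 14; As is in period 4, group 15; Te is in period 5, group 16; I is in period 5, group 17; Ba is in period 6, group 2.
Electron affinity generally becomes more exothermic across a period toward the halogens and less exothermic down a group.
Here both period and group differ, so the two effects have to be weighed against each other.
As > Ba: relative to Ba, both the across-period and down-group shifts push As's electron affinity up.
Si > As: the two effects oppose for this pair; the down-group effect wins (134 vs 78 kJ/mol).
Te > Si: period and group pull opposite ways; the across-period shift dominates (190 vs 134 kJ/mol).
I > Te: I lies to the right of Te in period 5, so the across-period effect alone puts I higher.
F > I: F sits above I in group 17, so the down-group effect alone puts F higher.
Tabulated electron affinity (kJ/mol): F 328, Si 134, As 78, Te 190, I 295, Ba 14.
So from lowest to highest: Ba < As < Si < Te < I < F.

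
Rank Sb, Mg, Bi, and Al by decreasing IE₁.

Sb > Mg > Bi > Al

IE₁ increases left→right with effective nuclear charge and decreases top→bottom as the valence shell moves farther out.
Here both period and group differ, so the two effects have to be weighed against each other.
Bi > Al: period and group pull opposite ways; the across-period shift dominates (703 vs 578 kJ/mol).
Mg > Bi: the two effects oppose for this pair; the down-group effect wins (738 vs 703 kJ/mol).
Sb > Mg: period and group pull opposite ways; the across-period shift dominates (831 vs 738 kJ/mol).
Note the exception: Mg has a higher first ionization energy than Al, contrary to the simple trend — Al's single 3p electron is easier to remove than one from Mg's filled 3s².
Tabulated first ionization energy (kJ/mol): Mg 738, Al 578, Sb 831, Bi 703.
So from highest to lowest: Sb > Mg > Bi > Al.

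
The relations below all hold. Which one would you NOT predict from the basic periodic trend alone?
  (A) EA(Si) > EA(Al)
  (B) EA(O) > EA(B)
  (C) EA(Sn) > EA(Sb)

The general trend: electron affinity increases across a period and decreases down a group.
(A) Si (period 3, group 14) vs Al (period 3, group 13): the stated order agrees with the simple trend.
(B) O (period 2, group 16) vs B (period 2, group 13): the stated order agrees with the simple trend.
(C) Sn (period 5, group 14) vs Sb (period 5, group 15): the stated order contradicts the simple trend.
The exception is (C): adding an electron to Sb's half-filled 5p³ is unfavourable, so Sn has the more exothermic EA.

(C)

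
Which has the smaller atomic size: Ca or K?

Ca

K is in period 4, group 1; Ca is in period 4, group 2.
Radius decreases left→right (rising Z_eff, same n) and increases top→bottom (higher n).
All lie in period 4, so atomic radius increases right to left.
So Ca has the smaller atomic size (Ca < K).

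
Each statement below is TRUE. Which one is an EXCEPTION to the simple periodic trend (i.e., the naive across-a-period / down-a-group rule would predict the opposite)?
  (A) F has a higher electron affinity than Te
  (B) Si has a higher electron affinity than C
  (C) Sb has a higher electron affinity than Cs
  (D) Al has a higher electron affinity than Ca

(B)

The general trend: electron affinity increases across a period and decreases down a group.
(A) F (period 2, group 17) vs Te (period 5, group 16): the stated order agrees with the simple trend.
(B) Si (period 3, group 14) vs C (period 2, group 14): the stated order contradicts the simple trend.
(C) Sb (period 5, group 15) vs Cs (period 6, group 1): the stated order agrees with the simple trend.
(D) Al (period 3, group 13) vs Ca (period 4, group 2): the stated order agrees with the simple trend.
The exception is (B): Si's larger, more diffuse 3p orbitals accept an added electron slightly more readily than C's compact 2p.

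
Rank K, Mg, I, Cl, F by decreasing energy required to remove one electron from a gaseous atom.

F is in period 2, group 17; Mg is in period 3, group 2; Cl is in period 3, group 17; K is in period 4, group 1; I is in period 5, group 17.
Across a period the outer electron is held more tightly (higher IE₁); down a group it sits in a higher shell, more shielded, and comes off more easily.
Neither a single period nor a single group — weigh both effects.
Mg > K: both effects reinforce here, so Mg is clearly the higher of the two.
I > Mg: period and group pull opposite ways; the across-period shift dominates (1008 vs 738 kJ/mol).
Cl > I: they share group 17; the group trend gives Cl the larger value.
F > Cl: F sits above Cl in group 17, so the down-group effect alone puts F higher.
Approximate values (kJ/mol): F 1681, Mg 738, Cl 1251, K 419, I 1008.
So from highest to lowest: F > Cl > I > Mg > K.

F, Cl, I, Mg, K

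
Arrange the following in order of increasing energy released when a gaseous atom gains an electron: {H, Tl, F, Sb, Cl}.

Adding an electron releases more energy for atoms nearer the top right (short of the noble gases).
These span different periods and groups, so the two trends combine.
H > Tl: period and group pull opposite ways; the down-group shift dominates (73 vs 19 kJ/mol).
Sb > H: period and group pull opposite ways; the across-period shift dominates (103 vs 73 kJ/mol).
F > Sb: relative to Sb, both the across-period and down-group shifts push F's electron affinity up.
Cl > F: this pair runs against the simple trend — see the exception note.
Note the exception: Cl has a higher electron affinity than F, contrary to the simple trend — F's small 2p subshell makes the incoming electron feel strong e⁻–e⁻ repulsion, so Cl actually releases more energy on gaining an electron.
For reference (kJ/mol): H 73, F 328, Cl 349, Sb 103, Tl 19.
So from lowest to highest: Tl < H < Sb < F < Cl.

Tl < H < Sb < F < Cl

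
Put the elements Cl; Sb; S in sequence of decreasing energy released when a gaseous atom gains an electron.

Cl > S > Sb

S is in period 3, group 16; Cl is in period 3, group 17; Sb is in period 5, group 15.
Electron affinity generally becomes more exothermic across a period toward the halogens and less exothermic down a group.
Here both period and group differ, so the two effects have to be weighed against each other.
S > Sb: relative to Sb, both the across-period and down-group shifts push S's electron affinity up.
Cl > S: Cl lies to the right of S in period 3, so the across-period effect alone puts Cl higher.
For reference (kJ/mol): S 200, Cl 349, Sb 103.
So from highest to lowest: Cl > S > Sb.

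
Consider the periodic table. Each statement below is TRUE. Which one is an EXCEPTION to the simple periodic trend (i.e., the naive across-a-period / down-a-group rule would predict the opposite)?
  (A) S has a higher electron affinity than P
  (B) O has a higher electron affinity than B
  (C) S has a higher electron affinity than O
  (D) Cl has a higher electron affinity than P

(C)

The general trend: electron affinity increases across a period and decreases down a group.
(A) S (period 3, group 16) vs P (period 3, group 15): the stated order agrees with the simple trend.
(B) O (period 2, group 16) vs B (period 2, group 13): the stated order agrees with the simple trend.
(C) S (period 3, group 16) vs O (period 2, group 16): the stated order contradicts the simple trend.
(D) Cl (period 3, group 17) vs P (period 3, group 15): the stated order agrees with the simple trend.
The exception is (C): the compact 2p subshell of O repels the added electron more than S's larger 3p does.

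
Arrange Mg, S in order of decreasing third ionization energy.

Consider each +2 ion: Mg²⁺ is the bare [Ne] core; S²⁺ still has 4 valence electrons.
Pulling an electron out of a noble-gas core costs far more than removing a remaining valence electron, so Mg sits at the high end of IE_3.
Tabulated IE_3 (kJ/mol): Mg 7733, S 3357.
Putting it together, IE_3: S < Mg.

Mg > S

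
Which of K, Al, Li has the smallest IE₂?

IE_2 is the cost of taking one more electron from the +1 cation: K⁺ is the bare [Ar] core; Al⁺ still has 2 valence electrons; Li⁺ is the bare [He] core.
Breaking into a closed-shell core is much more expensive than removing a leftover valence electron — K and Li have the largest IE_2 here.
Approximate IE_2 values (kJ/mol): K 3052, Al 1817, Li 7298.
Putting it together, IE_2: Al < K < Li.

Al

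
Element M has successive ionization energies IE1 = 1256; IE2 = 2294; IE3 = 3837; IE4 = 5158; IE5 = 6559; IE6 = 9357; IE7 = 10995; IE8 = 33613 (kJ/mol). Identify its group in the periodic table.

Look for the largest jump between consecutive ionization energies: IE8/IE7 ≈ 3.1, far larger than any earlier ratio.
That jump marks the point where a core electron is being removed. So the atom has 7 valence electrons.
A main-group element with 7 valence electrons is in group 17.

Group 17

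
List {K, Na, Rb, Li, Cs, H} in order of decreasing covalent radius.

Cs > Rb > K > Na > Li > H

H is in period 1, group 1; Li is in period 2, group 1; Na is in period 3, group 1; K is in period 4, group 1; Rb is in period 5, group 1; Cs is in period 6, group 1.
Moving right in a period, electrons are added to the same shell under a stronger nuclear pull, so atoms get smaller; moving down, a new shell is opened and atoms get larger.
All are in group 1, so atomic radius increases down the group.
So from largest to smallest: Cs > Rb > K > Na > Li > H.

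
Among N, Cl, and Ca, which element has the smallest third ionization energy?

After 2 electrons have been removed, what remains? N²⁺ still has 3 valence electrons; Cl²⁺ still has 5 valence electrons; Ca²⁺ is the bare [Ar] core.
Pulling an electron out of a noble-gas core costs far more than removing a remaining valence electron, so Ca sits at the high end of IE_3.
Valence configurations: N²⁺ [He]2s²2p¹, Cl²⁺ [Ne]3s²3p³.
Approximate IE_3 values (kJ/mol): N 4578, Cl 3822, Ca 4912.
Overall IE_3 order: Cl < N < Ca.

Cl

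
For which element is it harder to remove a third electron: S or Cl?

Cl

Consider each +2 ion: S²⁺ still has 4 valence electrons; Cl²⁺ still has 5 valence electrons.
All are still removing valence electrons, so compare the +2 ions as you would atoms: IE_3 generally rises across a period (higher Z_eff) and falls down a group (larger shell), subject to the usual subshell exceptions.
Valence configurations: S²⁺ [Ne]3s²3p², Cl²⁺ [Ne]3s²3p³.
Approximate IE_3 values (kJ/mol): S 3357, Cl 3822.
Overall IE_3 order: S < Cl.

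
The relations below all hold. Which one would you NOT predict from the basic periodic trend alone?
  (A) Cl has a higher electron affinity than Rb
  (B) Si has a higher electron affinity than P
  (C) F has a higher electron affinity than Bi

(B)

The general trend: electron affinity increases across a period and decreases down a group.
(A) Cl (period 3, group 17) vs Rb (period 5, group 1): the stated order agrees with the simple trend.
(B) Si (period 3, group 14) vs P (period 3, group 15): the stated order contradicts the simple trend.
(C) F (period 2, group 17) vs Bi (period 6, group 15): the stated order agrees with the simple trend.
The exception is (B): adding an electron to P's half-filled 3p³ is unfavourable, so Si (3p²) has the more exothermic EA.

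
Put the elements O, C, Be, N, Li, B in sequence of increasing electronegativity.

Li is in period 2, group 1; Be is in period 2, group 2; B is in period 2, group 13; C is in period 2, group 14; N is in period 2, group 15; O is in period 2, group 16.
Electronegativity increases across a period and decreases down a group, tracking effective nuclear charge and atomic size.
All lie in period 2, so electronegativity increases left to right.
So from lowest to highest: Li < Be < B < C < N < O.

Li < Be < B < C < N < O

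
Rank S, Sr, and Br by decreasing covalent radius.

Moving right in a period, electrons are added to the same shell under a stronger nuclear pull, so atoms get smaller; moving down, a new shell is opened and atoms get larger.
These span different periods and groups, so the two trends combine.
Br > S: the two effects oppose for this pair; the down-group effect wins (114 vs 103 pm).
Sr > Br: relative to Br, both the across-period and down-group shifts push Sr's atomic radius up.
For reference (pm): S 103, Br 114, Sr 185.
So from largest to smallest: Sr > Br > S.

Sr > Br > S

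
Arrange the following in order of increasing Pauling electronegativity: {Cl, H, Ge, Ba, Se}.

Ba < Ge < H < Se < Cl

Electronegativity increases across a period and decreases down a group, tracking effective nuclear charge and atomic size.
These span different periods and groups, so the two trends combine.
Ge > Ba: both effects reinforce here, so Ge is clearly the higher of the two.
H > Ge: period and group pull opposite ways; the down-group shift dominates (2.20 vs 2.01).
Se > H: period and group pull opposite ways; the across-period shift dominates (2.55 vs 2.20).
Cl > Se: both effects reinforce here, so Cl is clearly the higher of the two.
Approximate values (Pauling): H 2.20, Cl 3.16, Ge 2.01, Se 2.55, Ba 0.89.
So from lowest to highest: Ba < Ge < H < Se < Cl.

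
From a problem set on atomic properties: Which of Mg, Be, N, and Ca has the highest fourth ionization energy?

Be

IE_4 is the cost of taking one more electron from the +3 cation: Mg³⁺ is already 1 electron into the core; Be³⁺ is already 1 electron into the core; N³⁺ still has 2 valence electrons; Ca³⁺ is already 1 electron into the core.
Usually core removal costs more than valence removal, but here the competition is close: a tightly held n=2 valence electron can cost more to remove than an n=3 core electron, so the actual values have to decide it.
Approximate IE_4 values (kJ/mol): Mg 10543, Be 21007, N 7475, Ca 6491.
So the fourth ionization energies run Ca < N < Mg < Be.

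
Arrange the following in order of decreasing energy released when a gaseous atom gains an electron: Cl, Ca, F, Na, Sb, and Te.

Atoms with high Z_eff and room in the valence shell (especially the halogens) have the most exothermic electron affinities.
These span different periods and groups, so the two trends combine.
Na > Ca: the two effects oppose for this pair; the down-group effect wins (53 vs 2 kJ/mol).
Sb > Na: period and group pull opposite ways; the across-period shift dominates (103 vs 53 kJ/mol).
Te > Sb: both are in period 5; the period trend gives Te the larger value.
F > Te: relative to Te, both the across-period and down-group shifts push F's electron affinity up.
Cl > F: this pair runs against the simple trend — see the exception note.
Note the exception: Cl has a higher electron affinity than F, contrary to the simple trend — F's small 2p subshell makes the incoming electron feel strong e⁻–e⁻ repulsion, so Cl actually releases more energy on gaining an electron.
For reference (kJ/mol): F 328, Na 53, Cl 349, Ca 2, Sb 103, Te 190.
So from highest to lowest: Cl > F > Te > Sb > Na > Ca.

Cl, F, Te, Sb, Na, Ca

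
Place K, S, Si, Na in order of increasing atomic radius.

S, Si, Na, K

Atomic radius shrinks across a period as nuclear charge pulls the same shell inward, and grows down a group as new shells are added.
Here both period and group differ, so the two effects have to be weighed against each other.
Si > S: Si lies to the left of S in period 3, so the across-period effect alone puts Si larger.
Na > Si: both are in period 3; the period trend gives Na the larger value.
K > Na: they share group 1; the group trend gives K the larger value.
For reference (pm): Na 155, Si 116, S 103, K 196.
So from smallest to largest: S < Si < Na < K.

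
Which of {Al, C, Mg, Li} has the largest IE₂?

After 1 electron has been removed, what remains? Al⁺ still has 2 valence electrons; C⁺ still has 3 valence electrons; Mg⁺ still has 1 valence electron; Li⁺ is the bare [He] core.
Pulling an electron out of a noble-gas core costs far more than removing a remaining valence electron, so Li sits at the high end of IE_2.
Valence configurations: Al⁺ [Ne]3s², C⁺ [He]2s²2p¹, Mg⁺ [Ne]3s¹.
Tabulated IE_2 (kJ/mol): Al 1817, C 2353, Mg 1451, Li 7298.
So the second ionization energies run Mg < Al < C < Li.

Li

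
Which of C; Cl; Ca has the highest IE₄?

Ca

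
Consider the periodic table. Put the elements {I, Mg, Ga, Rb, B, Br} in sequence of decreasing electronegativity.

Br, I, B, Ga, Mg, Rb

Atoms toward the upper right of the periodic table pull bonding electrons most strongly.
These span different periods and groups, so the two trends combine.
Mg > Rb: both effects reinforce here, so Mg is clearly the higher of the two.
Ga > Mg: period and group pull opposite ways; the across-period shift dominates (1.81 vs 1.31).
B > Ga: they share group 13; the group trend gives B the larger value.
I > B: period and group pull opposite ways; the across-period shift dominates (2.66 vs 2.04).
Br > I: they share group 17; the group trend gives Br the larger value.
Tabulated electronegativity (Pauling): B 2.04, Mg 1.31, Ga 1.81, Br 2.96, Rb 0.82, I 2.66.
So from highest to lowest: Br > I > B > Ga > Mg > Rb.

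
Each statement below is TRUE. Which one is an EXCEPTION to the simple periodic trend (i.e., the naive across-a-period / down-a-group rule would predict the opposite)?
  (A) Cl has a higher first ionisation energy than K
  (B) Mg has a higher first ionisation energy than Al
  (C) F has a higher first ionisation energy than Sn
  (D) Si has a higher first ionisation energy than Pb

The general trend: first ionisation energy increases across a period and decreases down a group.
(A) Cl (period 3, group 17) vs K (period 4, group 1): the stated order agrees with the simple trend.
(B) Mg (period 3, group 2) vs Al (period 3, group 13): the stated order contradicts the simple trend.
(C) F (period 2, group 17) vs Sn (period 5, group 14): the stated order agrees with the simple trend.
(D) Si (period 3, group 14) vs Pb (period 6, group 14): the stated order agrees with the simple trend.
The exception is (B): Al's single 3p electron is easier to remove than one from Mg's filled 3s².

(B)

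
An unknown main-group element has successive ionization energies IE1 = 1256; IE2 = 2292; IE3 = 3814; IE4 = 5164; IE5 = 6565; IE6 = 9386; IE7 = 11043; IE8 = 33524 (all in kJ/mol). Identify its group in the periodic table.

Look for the largest jump between consecutive ionization energies: IE8/IE7 ≈ 3.0, far larger than any earlier ratio.
That jump marks the point where a core electron is being removed. So the atom has 7 valence electrons.
A main-group element with 7 valence electrons is in group 17.

Group 17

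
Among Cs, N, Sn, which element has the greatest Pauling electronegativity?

Electronegativity increases across a period and decreases down a group, tracking effective nuclear charge and atomic size.
Neither a single period nor a single group — weigh both effects.
Sn > Cs: relative to Cs, both the across-period and down-group shifts push Sn's electronegativity up.
N > Sn: both effects reinforce here, so N is clearly the higher of the two.
For reference (Pauling): N 3.04, Sn 1.96, Cs 0.79.
The greatest Pauling electronegativity among these belongs to N.

N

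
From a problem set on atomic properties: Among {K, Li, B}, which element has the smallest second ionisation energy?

B

IE_2 is the cost of taking one more electron from the +1 cation: K⁺ is the bare [Ar] core; Li⁺ is the bare [He] core; B⁺ still has 2 valence electrons.
Core electrons are held far more tightly than valence electrons, so K and Li top the IE_2 order.
The numbers (kJ/mol): K 3052, Li 7298, B 2427.
Hence IE_2: B < K < Li.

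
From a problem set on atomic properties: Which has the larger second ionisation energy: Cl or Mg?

Cl

The second ionization energy removes an electron from the +1 ion. For each element: Cl⁺ still has 6 valence electrons; Mg⁺ still has 1 valence electron.
All are still removing valence electrons, so compare the +1 ions as you would atoms: IE_2 generally rises across a period (higher Z_eff) and falls down a group (larger shell), subject to the usual subshell exceptions.
Valence configurations: Cl⁺ [Ne]3s²3p⁴, Mg⁺ [Ne]3s¹.
The numbers (kJ/mol): Cl 2298, Mg 1451.
Putting it together, IE_2: Mg < Cl.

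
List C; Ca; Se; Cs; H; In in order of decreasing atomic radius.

Across a period the added protons contract the valence shell; down a group each new principal shell makes the atom larger.
These span different periods and groups, so the two trends combine.
C > H: period and group pull opposite ways; the down-group shift dominates (75 vs 32 pm).
Se > C: the two effects oppose for this pair; the down-group effect wins (116 vs 75 pm).
In > Se: both effects reinforce here, so In is clearly the larger of the two.
Ca > In: period and group pull opposite ways; the across-period shift dominates (171 vs 142 pm).
Cs > Ca: relative to Ca, both the across-period and down-group shifts push Cs's atomic radius up.
Approximate values (pm): H 32, C 75, Ca 171, Se 116, In 142, Cs 232.
So from largest to smallest: Cs > Ca > In > Se > C > H.

Cs, Ca, In, Se, C, H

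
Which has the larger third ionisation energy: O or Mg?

Mg

After 2 electrons have been removed, what remains? O²⁺ still has 4 valence electrons; Mg²⁺ is the bare [Ne] core.
Pulling an electron out of a noble-gas core costs far more than removing a remaining valence electron, so Mg sits at the high end of IE_3.
The numbers (kJ/mol): O 5300, Mg 7733.
Hence IE_3: O < Mg.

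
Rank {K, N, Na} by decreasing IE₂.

After 1 electron has been removed, what remains? K⁺ is the bare [Ar] core; N⁺ still has 4 valence electrons; Na⁺ is the bare [Ne] core.
Breaking into a closed-shell core is much more expensive than removing a leftover valence electron — K and Na have the largest IE_2 here.
Approximate IE_2 values (kJ/mol): K 3052, N 2856, Na 4562.
Hence IE_2: N < K < Na.

Na > K > N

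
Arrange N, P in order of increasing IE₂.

After 1 electron has been removed, what remains? N⁺ still has 4 valence electrons; P⁺ still has 4 valence electrons.
All are still removing valence electrons, so compare the +1 ions as you would atoms: IE_2 generally rises across a period (higher Z_eff) and falls down a group (larger shell), subject to the usual subshell exceptions.
Valence configurations: N⁺ [He]2s²2p², P⁺ [Ne]3s²3p².
The numbers (kJ/mol): N 2856, P 1907.
Overall IE_2 order: P < N.

P < N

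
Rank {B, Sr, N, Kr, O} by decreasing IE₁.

N, Kr, O, B, Sr

B is in period 2, group 13; N is in period 2, group 15; O is in period 2, group 16; Kr is in period 4, group 18; Sr is in period 5, group 2.
Across a period the outer electron is held more tightly (higher IE₁); down a group it sits in a higher shell, more shielded, and comes off more easily.
These span different periods and groups, so the two trends combine.
B > Sr: relative to Sr, both the across-period and down-group shifts push B's first ionization energy up.
O > B: O lies to the right of B in period 2, so the across-period effect alone puts O higher.
Kr > O: the two effects oppose for this pair; the across-period effect wins (1351 vs 1314 kJ/mol).
N > Kr: the two effects oppose for this pair; the down-group effect wins (1402 vs 1351 kJ/mol).
Note the exception: N has a higher first ionization energy than O, contrary to the simple trend — pairing an electron in O's 2p⁴ costs repulsion energy, so O ionizes more easily than half-filled N (2p³).
For reference (kJ/mol): B 801, N 1402, O 1314, Kr 1351, Sr 550.
So from highest to lowest: N > Kr > O > B > Sr.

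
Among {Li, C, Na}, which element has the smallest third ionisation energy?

IE_3 is the cost of taking one more electron from the +2 cation: Li²⁺ is already 1 electron into the core; C²⁺ still has 2 valence electrons; Na²⁺ is already 1 electron into the core.
Pulling an electron out of a noble-gas core costs far more than removing a remaining valence electron, so Na and Li sit at the high end of IE_3.
The numbers (kJ/mol): Li 11815, C 4620, Na 6910.
Putting it together, IE_3: C < Na < Li.

C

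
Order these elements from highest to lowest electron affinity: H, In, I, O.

I, O, H, In

Atoms with high Z_eff and room in the valence shell (especially the halogens) have the most exothermic electron affinities.
These span different periods and groups, so the two trends combine.
H > In: period and group pull opposite ways; the down-group shift dominates (73 vs 29 kJ/mol).
O > H: period and group pull opposite ways; the across-period shift dominates (141 vs 73 kJ/mol).
I > O: period and group pull opposite ways; the across-period shift dominates (295 vs 141 kJ/mol).
For reference (kJ/mol): H 73, O 141, In 29, I 295.
So from highest to lowest: I > O > H > In.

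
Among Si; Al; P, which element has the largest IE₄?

After 3 electrons have been removed, what remains? Si³⁺ still has 1 valence electron; Al³⁺ is the bare [Ne] core; P³⁺ still has 2 valence electrons.
Breaking into a closed-shell core is much more expensive than removing a leftover valence electron — Al has the largest IE_4 here.
Valence configurations: Si³⁺ [Ne]3s¹, P³⁺ [Ne]3s².
The numbers (kJ/mol): Si 4356, Al 11577, P 4964.
Putting it together, IE_4: Si < P < Al.

Al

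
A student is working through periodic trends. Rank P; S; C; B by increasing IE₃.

P, S, B, C

Consider each +2 ion: P²⁺ still has 3 valence electrons; S²⁺ still has 4 valence electrons; C²⁺ still has 2 valence electrons; B²⁺ still has 1 valence electron.
All are still removing valence electrons, so compare the +2 ions as you would atoms: IE_3 generally rises across a period (higher Z_eff) and falls down a group (larger shell), subject to the usual subshell exceptions.
Valence configurations: P²⁺ [Ne]3s²3p¹, S²⁺ [Ne]3s²3p², C²⁺ [He]2s², B²⁺ [He]2s¹.
Tabulated IE_3 (kJ/mol): P 2914, S 3357, C 4620, B 3660.
Overall IE_3 order: P < S < B < C.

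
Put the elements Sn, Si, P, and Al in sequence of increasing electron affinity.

EA tends to increase across a period and decrease down a group, though the pattern is less regular than for IE or radius.
Here both period and group differ, so the two effects have to be weighed against each other.
P > Al: P lies to the right of Al in period 3, so the across-period effect alone puts P higher.
Sn > P: this pair runs against the simple trend — see the exception note.
Si > Sn: Si sits above Sn in group 14, so the down-group effect alone puts Si higher.
Note the exception: Sn has a higher electron affinity than P, contrary to the simple trend — adding an electron to P's half-filled np³ subshell costs electron-pairing energy.
Note the exception: Si has a higher electron affinity than P, contrary to the simple trend — adding an electron to P's half-filled 3p³ is unfavourable, so Si (3p²) has the more exothermic EA.
Approximate values (kJ/mol): Al 42, Si 134, P 72, Sn 107.
So from lowest to highest: Al < P < Sn < Si.

Al < P < Sn < Si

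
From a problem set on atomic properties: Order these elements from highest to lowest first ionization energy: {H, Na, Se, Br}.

First ionization energy rises across a period (greater Z_eff holds electrons more tightly) and falls down a group (valence electrons are farther from the nucleus).
These span different periods and groups, so the two trends combine.
Se > Na: period and group pull opposite ways; the across-period shift dominates (941 vs 496 kJ/mol).
Br > Se: Br lies to the right of Se in period 4, so the across-period effect alone puts Br higher.
H > Br: period and group pull opposite ways; the down-group shift dominates (1312 vs 1140 kJ/mol).
For reference (kJ/mol): H 1312, Na 496, Se 941, Br 1140.
So from highest to lowest: H > Br > Se > Na.

H, Br, Se, Na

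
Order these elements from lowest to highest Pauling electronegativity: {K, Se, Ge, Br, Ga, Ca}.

K is in period 4, group 1; Ca is in period 4, group 2; Ga is in period 4, group 13; Ge is in period 4, group 14; Se is in period 4, group 16; Br is in period 4, group 17.
Electronegativity increases across a period and decreases down a group, tracking effective nuclear charge and atomic size.
All lie in period 4, so electronegativity increases left to right.
So from lowest to highest: K < Ca < Ga < Ge < Se < Br.

K < Ca < Ga < Ge < Se < Br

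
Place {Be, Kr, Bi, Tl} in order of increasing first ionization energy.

Be is in period 2, group 2; Kr is in period 4, group 18; Tl is in period 6, group 13; Bi is in period 6, group 15.
Across a period the outer electron is held more tightly (higher IE₁); down a group it sits in a higher shell, more shielded, and comes off more easily.
Here both period and group differ, so the two effects have to be weighed against each other.
Bi > Tl: both are in period 6; the period trend gives Bi the larger value.
Be > Bi: period and group pull opposite ways; the down-group shift dominates (900 vs 703 kJ/mol).
Kr > Be: period and group pull opposite ways; the across-period shift dominates (1351 vs 900 kJ/mol).
For reference (kJ/mol): Be 900, Kr 1351, Tl 589, Bi 703.
So from lowest to highest: Tl < Bi < Be < Kr.

Tl < Bi < Be < Kr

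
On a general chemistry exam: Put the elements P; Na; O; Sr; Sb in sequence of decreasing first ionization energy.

O > P > Sb > Sr > Na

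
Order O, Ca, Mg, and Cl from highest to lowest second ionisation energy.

O, Cl, Mg, Ca

Consider each +1 ion: O⁺ still has 5 valence electrons; Ca⁺ still has 1 valence electron; Mg⁺ still has 1 valence electron; Cl⁺ still has 6 valence electrons.
All are still removing valence electrons, so compare the +1 ions as you would atoms: IE_2 generally rises across a period (higher Z_eff) and falls down a group (larger shell), subject to the usual subshell exceptions.
Valence configurations: O⁺ [He]2s²2p³, Ca⁺ [Ar]4s¹, Mg⁺ [Ne]3s¹, Cl⁺ [Ne]3s²3p⁴.
Approximate IE_2 values (kJ/mol): O 3388, Ca 1145, Mg 1451, Cl 2298.
Putting it together, IE_2: Ca < Mg < Cl < O.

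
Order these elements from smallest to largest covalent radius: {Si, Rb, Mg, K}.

Mg is in period 3, group 2; Si is in period 3, group 14; K is in period 4, group 1; Rb is in period 5, group 1.
Across a period the added protons contract the valence shell; down a group each new principal shell makes the atom larger.
Neither a single period nor a single group — weigh both effects.
Mg > Si: both are in period 3; the period trend gives Mg the larger value.
K > Mg: relative to Mg, both the across-period and down-group shifts push K's atomic radius up.
Rb > K: Rb sits below K in group 1, so the down-group effect alone puts Rb larger.
Approximate values (pm): Mg 139, Si 116, K 196, Rb 210.
So from smallest to largest: Si < Mg < K < Rb.

Si, Mg, K, Rb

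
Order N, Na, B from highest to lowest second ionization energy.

IE_2 is the cost of taking one more electron from the +1 cation: N⁺ still has 4 valence electrons; Na⁺ is the bare [Ne] core; B⁺ still has 2 valence electrons.
Breaking into a closed-shell core is much more expensive than removing a leftover valence electron — Na has the largest IE_2 here.
Valence configurations: N⁺ [He]2s²2p², B⁺ [He]2s².
Tabulated IE_2 (kJ/mol): N 2856, Na 4562, B 2427.
Overall IE_2 order: B < N < Na.

Na, N, B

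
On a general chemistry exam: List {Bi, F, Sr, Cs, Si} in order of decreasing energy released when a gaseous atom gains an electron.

F > Si > Bi > Cs > Sr

F is in period 2, group 17; Si is in period 3, group 14; Sr is in period 5, group 2; Cs is in period 6, group 1; Bi is in period 6, group 15.
EA tends to increase across a period and decrease down a group, though the pattern is less regular than for IE or radius.
Here both period and group differ, so the two effects have to be weighed against each other.
Cs > Sr: this pair runs against the simple trend — see the exception note.
Bi > Cs: both are in period 6; the period trend gives Bi the larger value.
Si > Bi: period and group pull opposite ways; the down-group shift dominates (134 vs 91 kJ/mol).
F > Si: relative to Si, both the across-period and down-group shifts push F's electron affinity up.
Note the exception: Cs has a higher electron affinity than Sr, contrary to the simple trend — adding an electron to Sr (ns²) has to open a new, higher-energy np subshell, which is unfavourable.
For reference (kJ/mol): F 328, Si 134, Sr 5, Cs 46, Bi 91.
So from highest to lowest: F > Si > Bi > Cs > Sr.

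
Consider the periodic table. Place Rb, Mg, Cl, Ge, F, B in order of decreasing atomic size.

B is in period 2, group 13; F is in period 2, group 17; Mg is in period 3, group 2; Cl is in period 3, group 17; Ge is in period 4, group 14; Rb is in period 5, group 1.
Atomic radius shrinks across a period as nuclear charge pulls the same shell inward, and grows down a group as new shells are added.
Neither a single period nor a single group — weigh both effects.
B > F: both are in period 2; the period trend gives B the larger value.
Cl > B: the two effects oppose for this pair; the down-group effect wins (99 vs 85 pm).
Ge > Cl: both effects reinforce here, so Ge is clearly the larger of the two.
Mg > Ge: the two effects oppose for this pair; the across-period effect wins (139 vs 121 pm).
Rb > Mg: relative to Mg, both the across-period and down-group shifts push Rb's atomic radius up.
Tabulated atomic radius (pm): B 85, F 64, Mg 139, Cl 99, Ge 121, Rb 210.
So from largest to smallest: Rb > Mg > Ge > Cl > B > F.

Rb > Mg > Ge > Cl > B > F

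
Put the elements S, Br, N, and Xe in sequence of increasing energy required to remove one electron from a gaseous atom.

N is in period 2, group 15; S is in period 3, group 16; Br is in period 4, group 17; Xe is in period 5, group 18.
Removing the outermost electron gets harder across a period and easier down a group.
These sit on a diagonal, where the across-period and down-group effects partly cancel.
Br > S: period and group pull opposite ways; the across-period shift dominates (1140 vs 1000 kJ/mol).
Xe > Br: period and group pull opposite ways; the across-period shift dominates (1170 vs 1140 kJ/mol).
N > Xe: period and group pull opposite ways; the down-group shift dominates (1402 vs 1170 kJ/mol).
Approximate values (kJ/mol): N 1402, S 1000, Br 1140, Xe 1170.
So from lowest to highest: S < Br < Xe < N.

S, Br, Xe, N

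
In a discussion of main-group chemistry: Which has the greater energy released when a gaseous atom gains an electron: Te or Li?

Te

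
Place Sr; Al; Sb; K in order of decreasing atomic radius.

K > Sr > Sb > Al

Al is in period 3, group 13; K is in period 4, group 1; Sr is in period 5, group 2; Sb is in period 5, group 15.
Moving right in a period, electrons are added to the same shell under a stronger nuclear pull, so atoms get smaller; moving down, a new shell is opened and atoms get larger.
These span different periods and groups, so the two trends combine.
Sb > Al: the two effects oppose for this pair; the down-group effect wins (140 vs 126 pm).
Sr > Sb: Sr lies to the left of Sb in period 5, so the across-period effect alone puts Sr larger.
K > Sr: period and group pull opposite ways; the across-period shift dominates (196 vs 185 pm).
Approximate values (pm): Al 126, K 196, Sr 185, Sb 140.
So from largest to smallest: K > Sr > Sb > Al.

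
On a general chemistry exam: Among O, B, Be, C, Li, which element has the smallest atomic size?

O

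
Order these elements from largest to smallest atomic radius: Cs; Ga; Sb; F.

Cs > Sb > Ga > F

F is in period 2, group 17; Ga is in period 4, group 13; Sb is in period 5, group 15; Cs is in period 6, group 1.
Atomic radius shrinks across a period as nuclear charge pulls the same shell inward, and grows down a group as new shells are added.
These span different periods and groups, so the two trends combine.
Ga > F: both effects reinforce here, so Ga is clearly the larger of the two.
Sb > Ga: the two effects oppose for this pair; the down-group effect wins (140 vs 124 pm).
Cs > Sb: both effects reinforce here, so Cs is clearly the larger of the two.
Approximate values (pm): F 64, Ga 124, Sb 140, Cs 232.
So from largest to smallest: Cs > Sb > Ga > F.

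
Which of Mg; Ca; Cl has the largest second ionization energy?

IE_2 is the cost of taking one more electron from the +1 cation: Mg⁺ still has 1 valence electron; Ca⁺ still has 1 valence electron; Cl⁺ still has 6 valence electrons.
All are still removing valence electrons, so compare the +1 ions as you would atoms: IE_2 generally rises across a period (higher Z_eff) and falls down a group (larger shell), subject to the usual subshell exceptions.
Valence configurations: Mg⁺ [Ne]3s¹, Ca⁺ [Ar]4s¹, Cl⁺ [Ne]3s²3p⁴.
Tabulated IE_2 (kJ/mol): Mg 1451, Ca 1145, Cl 2298.
Overall IE_2 order: Ca < Mg < Cl.

Cl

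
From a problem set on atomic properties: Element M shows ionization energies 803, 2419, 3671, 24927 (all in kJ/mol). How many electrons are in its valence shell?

3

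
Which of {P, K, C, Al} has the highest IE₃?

C

Consider each +2 ion: P²⁺ still has 3 valence electrons; K²⁺ is already 1 electron into the core; C²⁺ still has 2 valence electrons; Al²⁺ still has 1 valence electron.
Usually core removal costs more than valence removal, but here the competition is close: a tightly held n=2 valence electron can cost more to remove than an n=3 core electron, so the actual values have to decide it.
Valence configurations: P²⁺ [Ne]3s²3p¹, C²⁺ [He]2s², Al²⁺ [Ne]3s¹.
The numbers (kJ/mol): P 2914, K 4420, C 4620, Al 2745.
Hence IE_3: Al < P < K < C.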